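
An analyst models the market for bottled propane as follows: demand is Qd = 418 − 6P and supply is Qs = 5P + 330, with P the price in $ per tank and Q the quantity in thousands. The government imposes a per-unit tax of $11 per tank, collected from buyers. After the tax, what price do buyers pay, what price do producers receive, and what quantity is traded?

Without the tax, 418 − 6P = 5P + 330 gives 11P = 88, so P* = $8 and Q* = 370.
With the tax collected from buyers, demand (in seller-price terms) shifts: Qd = 418 − 6(P + 11).
New equilibrium: buyers pay $13, producers receive $2, Q = 340. (Wedge: Pb − Ps = 11.)

Buyers pay $13; producers receive $2; quantity = 340.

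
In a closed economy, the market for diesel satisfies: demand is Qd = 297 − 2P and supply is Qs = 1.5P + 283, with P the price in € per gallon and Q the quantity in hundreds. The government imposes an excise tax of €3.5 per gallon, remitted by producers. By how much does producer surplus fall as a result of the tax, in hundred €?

Without the tax, 297 − 2P = 1.5P + 283 gives 3.5P = 14, so P* = €4 and Q* = 289.
With the tax collected from producers, supply shifts: Qs = 1.5(P − 3.5) + 283.
New equilibrium: buyers pay €5.5, producers receive €2, Q = 286. (Wedge: Pb − Ps = 3.5.)
ΔPS is the trapezoid between Q = 286 and Q = 289 of height €2: ½ · (289 + 286) · 2 = €575.

Producer surplus falls by €575 hundred.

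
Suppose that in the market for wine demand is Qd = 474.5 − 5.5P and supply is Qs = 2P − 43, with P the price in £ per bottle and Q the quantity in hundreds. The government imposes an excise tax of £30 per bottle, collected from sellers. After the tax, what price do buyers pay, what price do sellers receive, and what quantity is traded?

Buyers pay £77; sellers receive £47; quantity = 51.

Before the tax: set 474.5 − 5.5P = 2P − 43 → P* = £69, Q* = 95.
With the tax collected from sellers, supply shifts: Qs = 2(P − 30) − 43.
Solving gives Q = 51 with buyers paying £77 and sellers receiving £47 (the £30 wedge).
The less price-elastic side of the market bears the larger share of a per-unit tax.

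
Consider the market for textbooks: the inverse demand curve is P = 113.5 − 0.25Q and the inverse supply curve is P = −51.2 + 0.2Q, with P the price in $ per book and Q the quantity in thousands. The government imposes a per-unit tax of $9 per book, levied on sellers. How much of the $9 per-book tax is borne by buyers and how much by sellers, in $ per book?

Inverting to Q(P) form: Qd = 454 − 4P; Qs = 5P + 256.
Without the tax, 454 − 4P = 5P + 256 gives 9P = 198, so P* = $22 and Q* = 366.
With the tax collected from sellers, supply shifts: Qs = 5(P − 9) + 256.
Solving gives Q = 346 with buyers paying $27 and sellers receiving $18 (the $9 wedge).
Burden on buyers: $5; on sellers: $4. (They sum to $9.)

Buyers bear $5 per book; sellers bear $4 per book.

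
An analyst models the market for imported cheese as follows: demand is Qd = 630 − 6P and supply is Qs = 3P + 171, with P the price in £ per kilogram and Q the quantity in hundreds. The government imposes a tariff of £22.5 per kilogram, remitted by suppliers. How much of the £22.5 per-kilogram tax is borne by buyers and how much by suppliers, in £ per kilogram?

Before the tax: set 630 − 6P = 3P + 171 → P* = £51, Q* = 324.
With the tax collected from suppliers, supply shifts: Qs = 3(P − 22.5) + 171.
New equilibrium: buyers pay £58.5, suppliers receive £36, Q = 279. (Wedge: Pb − Ps = 22.5.)
Burden on buyers: £7.5; on suppliers: £15. (They sum to £22.5.)
The less price-elastic side of the market bears the larger share of a per-unit tax.

Buyers bear £7.5 per kilogram; suppliers bear £15 per kilogram.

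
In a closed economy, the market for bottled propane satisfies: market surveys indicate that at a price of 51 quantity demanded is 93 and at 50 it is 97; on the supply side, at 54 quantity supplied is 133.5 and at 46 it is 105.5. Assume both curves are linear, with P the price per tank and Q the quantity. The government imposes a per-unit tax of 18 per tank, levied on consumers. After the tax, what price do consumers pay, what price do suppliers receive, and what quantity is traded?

Consumers pay 55.4; suppliers receive 37.4; quantity = 75.4.

Demand slope: (97 − 93)/(50 − 51) = -4, so Qd = 297 − 4P.
Supply slope: (105.5 − 133.5)/(46 − 54) = 3.5, so Qs = 3.5P − 55.5.
Before the tax: set 297 − 4P = 3.5P − 55.5 → P* = 47, Q* = 109.
With the tax collected from consumers, demand (in seller-price terms) shifts: Qd = 297 − 4(P + 18).
New equilibrium: consumers pay 55.4, suppliers receive 37.4, Q = 75.4. (Wedge: Pb − Ps = 18.)
The less price-elastic side of the market bears the larger share of a per-unit tax.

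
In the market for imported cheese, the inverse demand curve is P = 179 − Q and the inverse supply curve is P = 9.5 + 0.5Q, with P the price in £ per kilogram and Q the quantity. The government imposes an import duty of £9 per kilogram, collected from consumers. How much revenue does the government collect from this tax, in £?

Tax revenue = £963.

Rewrite in direct form: Qd = 179 − P and Qs = 2P − 19.
Without the tax, 179 − P = 2P − 19 gives 3P = 198, so P* = £66 and Q* = 113.
With the tax collected from consumers, demand (in seller-price terms) shifts: Qd = 179 − (P + 9).
New equilibrium: consumers pay £72, producers receive £63, Q = 107. (Wedge: Pb − Ps = 9.)
Revenue = t · Q = 9 · 107 = £963.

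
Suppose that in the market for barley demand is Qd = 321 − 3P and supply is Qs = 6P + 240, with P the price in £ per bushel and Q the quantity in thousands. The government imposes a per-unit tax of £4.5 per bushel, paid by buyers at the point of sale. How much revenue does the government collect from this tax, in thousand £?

Tax revenue = £1282.5 thousand.

Without the tax, 321 − 3P = 6P + 240 gives 9P = 81, so P* = £9 and Q* = 294.
With the tax collected from buyers, demand (in seller-price terms) shifts: Qd = 321 − 3(P + 4.5).
New equilibrium: buyers pay £12, producers receive £7.5, Q = 285. (Wedge: Pb − Ps = 4.5.)
Revenue = t · Q = 4.5 · 285 = £1282.5.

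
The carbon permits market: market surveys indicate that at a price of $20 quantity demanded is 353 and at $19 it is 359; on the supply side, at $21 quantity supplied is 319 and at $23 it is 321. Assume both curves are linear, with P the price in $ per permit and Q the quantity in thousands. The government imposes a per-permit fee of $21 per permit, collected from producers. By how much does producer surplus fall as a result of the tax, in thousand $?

Demand slope: (359 − 353)/(19 − 20) = -6, so Qd = 473 − 6P.
Supply slope: (321 − 319)/(23 − 21) = 1, so Qs = P + 298.
Before the tax: set 473 − 6P = P + 298 → P* = $25, Q* = 323.
With the tax collected from producers, supply shifts: Qs = (P − 21) + 298.
New equilibrium: consumers pay $28, producers receive $7, Q = 305. (Wedge: Pb − Ps = 21.)
ΔPS is the trapezoid between Q = 305 and Q = 323 of height $18: ½ · (323 + 305) · 18 = $5652.

Producer surplus falls by $5652 thousand.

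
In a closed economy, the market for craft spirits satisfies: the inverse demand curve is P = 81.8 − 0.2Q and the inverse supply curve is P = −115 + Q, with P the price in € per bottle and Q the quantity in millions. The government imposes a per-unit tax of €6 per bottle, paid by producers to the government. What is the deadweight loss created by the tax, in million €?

Deadweight loss = €15 million.

Rewrite in direct form: Qd = 409 − 5P and Qs = P + 115.
Without the tax, 409 − 5P = P + 115 gives 6P = 294, so P* = €49 and Q* = 164.
With the tax collected from producers, supply shifts: Qs = (P − 6) + 115.
Solving gives Q = 159 with consumers paying €50 and producers receiving €44 (the €6 wedge).
Quantity falls by |ΔQ| = |164 − 159| = 5.
DWL = ½ · t · |ΔQ| = ½ · 6 · 5 = €15.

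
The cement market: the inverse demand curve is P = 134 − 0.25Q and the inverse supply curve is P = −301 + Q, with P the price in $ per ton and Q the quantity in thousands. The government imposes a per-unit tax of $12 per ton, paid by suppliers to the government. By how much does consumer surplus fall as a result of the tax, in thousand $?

Inverting to Q(P) form: Qd = 536 − 4P; Qs = P + 301.
Without the tax, 536 − 4P = P + 301 gives 5P = 235, so P* = $47 and Q* = 348.
With the tax collected from suppliers, supply shifts: Qs = (P − 12) + 301.
New equilibrium: buyers pay $49.4, suppliers receive $37.4, Q = 338.4. (Wedge: Pb − Ps = 12.)
ΔCS is the trapezoid between Q = 338.4 and Q = 348 of height $2.4: ½ · (348 + 338.4) · 2.4 = $823.68.

Consumer surplus falls by $823.68 thousand.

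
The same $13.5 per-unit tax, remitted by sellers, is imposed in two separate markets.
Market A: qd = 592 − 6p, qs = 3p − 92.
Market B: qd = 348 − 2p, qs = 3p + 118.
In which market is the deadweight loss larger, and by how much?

Market A, by $72.9.

Market A: pre-tax p* = $76, q* = 136; post-tax q = 109; deadweight loss = $182.25.
Market B: pre-tax p* = $46, q* = 256; post-tax q = 239.8; deadweight loss = $109.35.
Difference: $182.25 vs $109.35 → market A is larger by $72.9.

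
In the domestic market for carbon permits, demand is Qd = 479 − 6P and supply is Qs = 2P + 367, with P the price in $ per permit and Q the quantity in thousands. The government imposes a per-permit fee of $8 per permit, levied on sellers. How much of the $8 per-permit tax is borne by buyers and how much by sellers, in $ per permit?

Without the tax, 479 − 6P = 2P + 367 gives 8P = 112, so P* = $14 and Q* = 395.
With the tax collected from sellers, supply shifts: Qs = 2(P − 8) + 367.
Solving gives Q = 383 with buyers paying $16 and sellers receiving $8 (the $8 wedge).
Burden on buyers: $2; on sellers: $6. (They sum to $8.)

Buyers bear $2 per permit; sellers bear $6 per permit.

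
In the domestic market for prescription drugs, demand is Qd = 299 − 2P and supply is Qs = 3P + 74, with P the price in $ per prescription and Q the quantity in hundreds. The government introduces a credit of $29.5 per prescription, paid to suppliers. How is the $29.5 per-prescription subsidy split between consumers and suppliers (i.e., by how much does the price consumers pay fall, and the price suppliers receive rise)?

Consumers gain $17.7 per prescription; suppliers gain $11.8 per prescription.

Without the subsidy, 299 − 2P = 3P + 74 gives 5P = 225, so P* = $45 and Q* = 209.
With a per-unit subsidy paid to suppliers, each receives P + 29.5 per unit sold, so supply becomes Qs = 3(P + 29.5) + 74.
New equilibrium: consumers pay $27.3, suppliers receive $56.8, Q = 244.4. (Wedge: Pb − Ps = −29.5.)
Gain to consumers: $17.7; to suppliers: $11.8. (They sum to $29.5.)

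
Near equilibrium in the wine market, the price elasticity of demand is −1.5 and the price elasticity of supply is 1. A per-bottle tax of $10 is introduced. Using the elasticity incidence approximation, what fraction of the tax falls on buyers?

Buyers' share ≈ 0.4.

Incidence ratio: buyers' share ≈ εs / (εs + |εd|) = 1 / (1 + 1.5) = 0.4.
Supply is the less elastic side, so buyers bear the smaller share.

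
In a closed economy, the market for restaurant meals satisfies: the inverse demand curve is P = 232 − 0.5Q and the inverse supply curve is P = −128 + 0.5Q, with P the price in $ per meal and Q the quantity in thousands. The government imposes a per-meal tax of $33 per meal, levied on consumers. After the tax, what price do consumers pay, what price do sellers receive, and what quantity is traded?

Inverting to Q(P) form: Qd = 464 − 2P; Qs = 2P + 256.
Without the tax, 464 − 2P = 2P + 256 gives 4P = 208, so P* = $52 and Q* = 360.
With the tax collected from consumers, demand (in seller-price terms) shifts: Qd = 464 − 2(P + 33).
Solving gives Q = 327 with consumers paying $68.5 and sellers receiving $35.5 (the $33 wedge).

Consumers pay $68.5; sellers receive $35.5; quantity = 327.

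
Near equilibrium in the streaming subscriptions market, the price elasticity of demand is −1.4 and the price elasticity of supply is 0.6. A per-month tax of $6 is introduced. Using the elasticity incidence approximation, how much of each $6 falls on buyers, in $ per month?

Buyers bear ≈ $1.8 per month.

Incidence ratio: buyers' share ≈ εs / (εs + |εd|) = 0.6 / (0.6 + 1.4) = 0.3.
So buyers bear ≈ 0.3 × $6 = $1.8; sellers bear $4.2.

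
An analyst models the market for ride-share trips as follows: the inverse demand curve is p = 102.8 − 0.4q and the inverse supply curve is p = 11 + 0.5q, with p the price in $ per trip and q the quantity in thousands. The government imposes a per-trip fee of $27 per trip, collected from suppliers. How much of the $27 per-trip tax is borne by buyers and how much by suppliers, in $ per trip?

Rewrite in direct form: qd = 257 − 2.5p and qs = 2p − 22.
Without the tax, 257 − 2.5p = 2p − 22 gives 4.5p = 279, so p* = $62 and q* = 102.
With the tax collected from suppliers, supply shifts: qs = 2(p − 27) − 22.
New equilibrium: buyers pay $74, suppliers receive $47, q = 72. (Wedge: pb − ps = 27.)
Burden on buyers: $12; on suppliers: $15. (They sum to $27.)
The less price-elastic side of the market bears the larger share of a per-unit tax.

Buyers bear $12 per trip; suppliers bear $15 per trip.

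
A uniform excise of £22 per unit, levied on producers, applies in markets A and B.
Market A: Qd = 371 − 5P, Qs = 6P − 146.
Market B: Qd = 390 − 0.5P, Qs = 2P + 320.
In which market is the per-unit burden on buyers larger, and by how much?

Market A: pre-tax P* = £47, Q* = 136; post-tax Q = 76; per-unit burden on buyers = £12.
Market B: pre-tax P* = £28, Q* = 376; post-tax Q = 367.2; per-unit burden on buyers = £17.6.
Difference: £12 vs £17.6 → market B is larger by £5.6.

Market B, by £5.6.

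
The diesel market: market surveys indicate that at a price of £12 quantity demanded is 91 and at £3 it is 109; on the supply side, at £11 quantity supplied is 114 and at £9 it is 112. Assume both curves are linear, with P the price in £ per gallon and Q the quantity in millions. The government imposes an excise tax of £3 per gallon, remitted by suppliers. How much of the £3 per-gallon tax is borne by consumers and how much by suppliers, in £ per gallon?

Consumers bear £1 per gallon; suppliers bear £2 per gallon.

Demand slope: (109 − 91)/(3 − 12) = -2, so Qd = 115 − 2P.
Supply slope: (112 − 114)/(9 − 11) = 1, so Qs = P + 103.
Before the tax: set 115 − 2P = P + 103 → P* = £4, Q* = 107.
With the tax collected from suppliers, supply shifts: Qs = (P − 3) + 103.
Solving gives Q = 105 with consumers paying £5 and suppliers receiving £2 (the £3 wedge).
Burden on consumers: £1; on suppliers: £2. (They sum to £3.)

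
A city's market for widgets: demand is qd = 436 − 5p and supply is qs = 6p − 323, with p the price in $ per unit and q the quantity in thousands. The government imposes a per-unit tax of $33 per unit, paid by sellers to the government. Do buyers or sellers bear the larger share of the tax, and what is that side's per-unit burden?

Buyers bear the larger share: $18 per unit.

Before the tax: set 436 − 5p = 6p − 323 → p* = $69, q* = 91.
With the tax collected from sellers, supply shifts: qs = 6(p − 33) − 323.
Solving gives q = 1 with buyers paying $87 and sellers receiving $54 (the $33 wedge).
Per-unit burden: buyers $18, sellers $15.
Buyers take the larger share because demand is less price-elastic here (demand slope 5 vs supply slope 6).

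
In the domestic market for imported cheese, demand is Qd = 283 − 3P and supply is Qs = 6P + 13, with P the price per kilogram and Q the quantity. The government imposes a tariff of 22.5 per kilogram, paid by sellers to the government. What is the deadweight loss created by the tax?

Deadweight loss = 506.25.

Before the tax: set 283 − 3P = 6P + 13 → P* = 30, Q* = 193.
With the tax collected from sellers, supply shifts: Qs = 6(P − 22.5) + 13.
New equilibrium: consumers pay 45, sellers receive 22.5, Q = 148. (Wedge: Pb − Ps = 22.5.)
Quantity falls by |ΔQ| = |193 − 148| = 45.
DWL = ½ · t · |ΔQ| = ½ · 22.5 · 45 = 506.25.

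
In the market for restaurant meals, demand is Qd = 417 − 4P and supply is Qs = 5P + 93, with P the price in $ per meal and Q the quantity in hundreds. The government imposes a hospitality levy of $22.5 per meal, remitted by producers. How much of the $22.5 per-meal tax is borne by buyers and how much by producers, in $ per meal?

Buyers bear $12.5 per meal; producers bear $10 per meal.

Before the tax: set 417 − 4P = 5P + 93 → P* = $36, Q* = 273.
With the tax collected from producers, supply shifts: Qs = 5(P − 22.5) + 93.
New equilibrium: buyers pay $48.5, producers receive $26, Q = 223. (Wedge: Pb − Ps = 22.5.)
Burden on buyers: $12.5; on producers: $10. (They sum to $22.5.)
The less price-elastic side of the market bears the larger share of a per-unit tax.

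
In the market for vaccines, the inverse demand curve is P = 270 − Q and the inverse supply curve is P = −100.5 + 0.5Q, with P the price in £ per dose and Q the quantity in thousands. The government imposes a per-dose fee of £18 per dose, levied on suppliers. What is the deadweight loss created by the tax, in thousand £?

Deadweight loss = £108 thousand.

Inverting to Q(P) form: Qd = 270 − P; Qs = 2P + 201.
Without the tax, 270 − P = 2P + 201 gives 3P = 69, so P* = £23 and Q* = 247.
With the tax collected from suppliers, supply shifts: Qs = 2(P − 18) + 201.
Solving gives Q = 235 with consumers paying £35 and suppliers receiving £17 (the £18 wedge).
Quantity falls by |ΔQ| = |247 − 235| = 12.
DWL = ½ · t · |ΔQ| = ½ · 18 · 12 = £108.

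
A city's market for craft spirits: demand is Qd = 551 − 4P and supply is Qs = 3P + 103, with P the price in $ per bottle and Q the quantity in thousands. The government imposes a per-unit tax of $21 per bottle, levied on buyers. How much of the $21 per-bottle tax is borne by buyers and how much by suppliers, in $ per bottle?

Buyers bear $9 per bottle; suppliers bear $12 per bottle.

Without the tax, 551 − 4P = 3P + 103 gives 7P = 448, so P* = $64 and Q* = 295.
With the tax collected from buyers, demand (in seller-price terms) shifts: Qd = 551 − 4(P + 21).
Solving gives Q = 259 with buyers paying $73 and suppliers receiving $52 (the $21 wedge).
Burden on buyers: $9; on suppliers: $12. (They sum to $21.)
The less price-elastic side of the market bears the larger share of a per-unit tax.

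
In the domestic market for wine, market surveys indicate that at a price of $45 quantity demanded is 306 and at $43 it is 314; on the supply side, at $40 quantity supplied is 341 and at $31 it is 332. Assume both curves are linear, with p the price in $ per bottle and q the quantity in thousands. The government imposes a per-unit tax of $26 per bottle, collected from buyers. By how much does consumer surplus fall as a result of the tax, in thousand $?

Consumer surplus falls by $1703.52 thousand.

Demand slope: (314 − 306)/(43 − 45) = -4, so qd = 486 − 4p.
Supply slope: (332 − 341)/(31 − 40) = 1, so qs = p + 301.
Before the tax: set 486 − 4p = p + 301 → p* = $37, q* = 338.
With the tax collected from buyers, demand (in seller-price terms) shifts: qd = 486 − 4(p + 26).
New equilibrium: buyers pay $42.2, suppliers receive $16.2, q = 317.2. (Wedge: pb − ps = 26.)
ΔCS is the trapezoid between Q = 317.2 and Q = 338 of height $5.2: ½ · (338 + 317.2) · 5.2 = $1703.52.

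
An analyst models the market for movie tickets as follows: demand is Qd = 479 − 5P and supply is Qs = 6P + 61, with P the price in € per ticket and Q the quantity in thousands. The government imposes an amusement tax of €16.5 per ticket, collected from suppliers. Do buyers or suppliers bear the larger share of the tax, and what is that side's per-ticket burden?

Buyers bear the larger share: €9 per ticket.

Without the tax, 479 − 5P = 6P + 61 gives 11P = 418, so P* = €38 and Q* = 289.
With the tax collected from suppliers, supply shifts: Qs = 6(P − 16.5) + 61.
Solving gives Q = 244 with buyers paying €47 and suppliers receiving €30.5 (the €16.5 wedge).
Per-ticket burden: buyers €9, suppliers €7.5.
Buyers take the larger share because demand is less price-elastic here (demand slope 5 vs supply slope 6).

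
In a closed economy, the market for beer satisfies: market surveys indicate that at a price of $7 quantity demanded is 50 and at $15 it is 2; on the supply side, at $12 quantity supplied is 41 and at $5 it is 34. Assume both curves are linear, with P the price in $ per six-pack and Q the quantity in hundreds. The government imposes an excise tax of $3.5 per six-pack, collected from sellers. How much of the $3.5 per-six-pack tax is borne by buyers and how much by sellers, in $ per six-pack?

Demand slope: (2 − 50)/(15 − 7) = -6, so Qd = 92 − 6P.
Supply slope: (34 − 41)/(5 − 12) = 1, so Qs = P + 29.
Without the tax, 92 − 6P = P + 29 gives 7P = 63, so P* = $9 and Q* = 38.
With the tax collected from sellers, supply shifts: Qs = (P − 3.5) + 29.
New equilibrium: buyers pay $9.5, sellers receive $6, Q = 35. (Wedge: Pb − Ps = 3.5.)
Burden on buyers: $0.5; on sellers: $3. (They sum to $3.5.)

Buyers bear $0.5 per six-pack; sellers bear $3 per six-pack.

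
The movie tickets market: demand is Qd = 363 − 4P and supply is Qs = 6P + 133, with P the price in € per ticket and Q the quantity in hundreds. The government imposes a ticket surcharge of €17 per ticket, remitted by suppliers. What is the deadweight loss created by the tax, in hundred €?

Deadweight loss = €346.8 hundred.

Without the tax, 363 − 4P = 6P + 133 gives 10P = 230, so P* = €23 and Q* = 271.
With the tax collected from suppliers, supply shifts: Qs = 6(P − 17) + 133.
Solving gives Q = 230.2 with buyers paying €33.2 and suppliers receiving €16.2 (the €17 wedge).
Quantity falls by |ΔQ| = |271 − 230.2| = 40.8.
DWL = ½ · t · |ΔQ| = ½ · 17 · 40.8 = €346.8.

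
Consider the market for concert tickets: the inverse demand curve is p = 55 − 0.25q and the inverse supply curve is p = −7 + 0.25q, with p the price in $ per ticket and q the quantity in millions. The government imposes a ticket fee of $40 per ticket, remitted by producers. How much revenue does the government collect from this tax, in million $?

Tax revenue = $1760 million.

Rewrite in direct form: qd = 220 − 4p and qs = 4p + 28.
Before the tax: set 220 − 4p = 4p + 28 → p* = $24, q* = 124.
With the tax collected from producers, supply shifts: qs = 4(p − 40) + 28.
New equilibrium: consumers pay $44, producers receive $4, q = 44. (Wedge: pb − ps = 40.)
Revenue = t · Q = 40 · 44 = $1760.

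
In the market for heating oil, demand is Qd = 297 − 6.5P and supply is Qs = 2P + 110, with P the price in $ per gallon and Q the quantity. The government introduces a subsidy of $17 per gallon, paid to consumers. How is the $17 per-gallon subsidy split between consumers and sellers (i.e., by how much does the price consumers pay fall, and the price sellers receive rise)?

Without the subsidy, 297 − 6.5P = 2P + 110 gives 8.5P = 187, so P* = $22 and Q* = 154.
With a per-unit subsidy paid to consumers, each effectively pays P − 17, so demand becomes Qd = 297 − 6.5(P − 17).
New equilibrium: consumers pay $18, sellers receive $35, Q = 180. (Wedge: Pb − Ps = −17.)
Gain to consumers: $4; to sellers: $13. (They sum to $17.)

Consumers gain $4 per gallon; sellers gain $13 per gallon.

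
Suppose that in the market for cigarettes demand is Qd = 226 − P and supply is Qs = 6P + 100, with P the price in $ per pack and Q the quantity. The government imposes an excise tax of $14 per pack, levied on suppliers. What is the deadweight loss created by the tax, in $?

Deadweight loss = $84.

Before the tax: set 226 − P = 6P + 100 → P* = $18, Q* = 208.
With the tax collected from suppliers, supply shifts: Qs = 6(P − 14) + 100.
New equilibrium: buyers pay $30, suppliers receive $16, Q = 196. (Wedge: Pb − Ps = 14.)
Quantity falls by |ΔQ| = |208 − 196| = 12.
DWL = ½ · t · |ΔQ| = ½ · 14 · 12 = $84.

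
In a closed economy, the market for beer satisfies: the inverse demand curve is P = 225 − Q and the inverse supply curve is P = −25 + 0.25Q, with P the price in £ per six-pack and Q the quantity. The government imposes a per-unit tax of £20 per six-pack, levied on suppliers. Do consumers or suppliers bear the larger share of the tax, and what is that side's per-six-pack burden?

Inverting to Q(P) form: Qd = 225 − P; Qs = 4P + 100.
Without the tax, 225 − P = 4P + 100 gives 5P = 125, so P* = £25 and Q* = 200.
With the tax collected from suppliers, supply shifts: Qs = 4(P − 20) + 100.
New equilibrium: consumers pay £41, suppliers receive £21, Q = 184. (Wedge: Pb − Ps = 20.)
Per-six-pack burden: consumers £16, suppliers £4.
Consumers take the larger share because demand is less price-elastic here (demand slope 1 vs supply slope 4).
The less price-elastic side of the market bears the larger share of a per-unit tax.

Consumers bear the larger share: £16 per six-pack.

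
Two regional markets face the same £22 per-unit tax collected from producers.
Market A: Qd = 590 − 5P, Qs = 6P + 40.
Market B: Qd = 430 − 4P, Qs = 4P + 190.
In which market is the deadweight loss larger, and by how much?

Market A: pre-tax P* = £50, Q* = 340; post-tax Q = 280; deadweight loss = £660.
Market B: pre-tax P* = £30, Q* = 310; post-tax Q = 266; deadweight loss = £484.
Difference: £660 vs £484 → market A is larger by £176.

Market A, by £176.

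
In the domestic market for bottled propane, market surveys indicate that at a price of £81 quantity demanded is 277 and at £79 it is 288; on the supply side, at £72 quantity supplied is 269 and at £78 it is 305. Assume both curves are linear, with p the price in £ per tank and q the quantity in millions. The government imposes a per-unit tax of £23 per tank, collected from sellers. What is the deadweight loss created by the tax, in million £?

Deadweight loss = £759 million.

Demand slope: (288 − 277)/(79 − 81) = -5.5, so qd = 722.5 − 5.5p.
Supply slope: (305 − 269)/(78 − 72) = 6, so qs = 6p − 163.
Without the tax, 722.5 − 5.5p = 6p − 163 gives 11.5p = 885.5, so p* = £77 and q* = 299.
With the tax collected from sellers, supply shifts: qs = 6(p − 23) − 163.
New equilibrium: buyers pay £89, sellers receive £66, q = 233. (Wedge: pb − ps = 23.)
Quantity falls by |ΔQ| = |299 − 233| = 66.
DWL = ½ · t · |ΔQ| = ½ · 23 · 66 = £759.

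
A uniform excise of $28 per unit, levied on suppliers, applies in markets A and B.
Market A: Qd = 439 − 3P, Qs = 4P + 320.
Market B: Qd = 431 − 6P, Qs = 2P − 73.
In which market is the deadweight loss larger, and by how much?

Market A, by $84.

Market A: pre-tax P* = $17, Q* = 388; post-tax Q = 340; deadweight loss = $672.
Market B: pre-tax P* = $63, Q* = 53; post-tax Q = 11; deadweight loss = $588.
Difference: $672 vs $588 → market A is larger by $84.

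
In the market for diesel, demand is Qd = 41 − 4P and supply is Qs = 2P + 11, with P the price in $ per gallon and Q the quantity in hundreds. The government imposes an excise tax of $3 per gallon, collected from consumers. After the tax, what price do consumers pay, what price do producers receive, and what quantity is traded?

Consumers pay $6; producers receive $3; quantity = 17.

Before the tax: set 41 − 4P = 2P + 11 → P* = $5, Q* = 21.
With the tax collected from consumers, demand (in seller-price terms) shifts: Qd = 41 − 4(P + 3).
Solving gives Q = 17 with consumers paying $6 and producers receiving $3 (the $3 wedge).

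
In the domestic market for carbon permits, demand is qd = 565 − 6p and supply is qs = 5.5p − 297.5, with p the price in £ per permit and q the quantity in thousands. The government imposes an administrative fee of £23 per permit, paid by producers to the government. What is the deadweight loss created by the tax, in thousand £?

Before the tax: set 565 − 6p = 5.5p − 297.5 → p* = £75, q* = 115.
With the tax collected from producers, supply shifts: qs = 5.5(p − 23) − 297.5.
Solving gives q = 49 with consumers paying £86 and producers receiving £63 (the £23 wedge).
Quantity falls by |ΔQ| = |115 − 49| = 66.
DWL = ½ · t · |ΔQ| = ½ · 23 · 66 = £759.

Deadweight loss = £759 thousand.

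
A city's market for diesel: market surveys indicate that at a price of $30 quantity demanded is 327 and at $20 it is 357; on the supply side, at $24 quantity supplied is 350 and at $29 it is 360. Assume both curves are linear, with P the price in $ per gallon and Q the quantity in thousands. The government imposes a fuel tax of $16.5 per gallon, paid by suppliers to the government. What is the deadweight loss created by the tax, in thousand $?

Deadweight loss = $163.35 thousand.

Demand slope: (357 − 327)/(20 − 30) = -3, so Qd = 417 − 3P.
Supply slope: (360 − 350)/(29 − 24) = 2, so Qs = 2P + 302.
Without the tax, 417 − 3P = 2P + 302 gives 5P = 115, so P* = $23 and Q* = 348.
With the tax collected from suppliers, supply shifts: Qs = 2(P − 16.5) + 302.
Solving gives Q = 328.2 with buyers paying $29.6 and suppliers receiving $13.1 (the $16.5 wedge).
Quantity falls by |ΔQ| = |348 − 328.2| = 19.8.
DWL = ½ · t · |ΔQ| = ½ · 16.5 · 19.8 = $163.35.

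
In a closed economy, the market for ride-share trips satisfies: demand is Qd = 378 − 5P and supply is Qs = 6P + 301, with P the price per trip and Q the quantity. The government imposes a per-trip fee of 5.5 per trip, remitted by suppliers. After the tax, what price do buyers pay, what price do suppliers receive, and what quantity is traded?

Before the tax: set 378 − 5P = 6P + 301 → P* = 7, Q* = 343.
With the tax collected from suppliers, supply shifts: Qs = 6(P − 5.5) + 301.
New equilibrium: buyers pay 10, suppliers receive 4.5, Q = 328. (Wedge: Pb − Ps = 5.5.)

Buyers pay 10; suppliers receive 4.5; quantity = 328.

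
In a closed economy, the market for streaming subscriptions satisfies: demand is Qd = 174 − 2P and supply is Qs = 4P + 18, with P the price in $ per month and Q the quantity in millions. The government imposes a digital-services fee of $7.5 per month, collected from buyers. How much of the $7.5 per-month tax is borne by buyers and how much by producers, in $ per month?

Buyers bear $5 per month; producers bear $2.5 per month.

Before the tax: set 174 − 2P = 4P + 18 → P* = $26, Q* = 122.
With the tax collected from buyers, demand (in seller-price terms) shifts: Qd = 174 − 2(P + 7.5).
Solving gives Q = 112 with buyers paying $31 and producers receiving $23.5 (the $7.5 wedge).
Burden on buyers: $5; on producers: $2.5. (They sum to $7.5.)
The less price-elastic side of the market bears the larger share of a per-unit tax.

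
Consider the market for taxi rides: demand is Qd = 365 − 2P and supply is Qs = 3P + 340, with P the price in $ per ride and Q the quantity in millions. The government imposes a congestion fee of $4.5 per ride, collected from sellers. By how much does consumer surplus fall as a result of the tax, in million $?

Consumer surplus falls by $951.21 million.

Without the tax, 365 − 2P = 3P + 340 gives 5P = 25, so P* = $5 and Q* = 355.
With the tax collected from sellers, supply shifts: Qs = 3(P − 4.5) + 340.
Solving gives Q = 349.6 with consumers paying $7.7 and sellers receiving $3.2 (the $4.5 wedge).
ΔCS is the trapezoid between Q = 349.6 and Q = 355 of height $2.7: ½ · (355 + 349.6) · 2.7 = $951.21.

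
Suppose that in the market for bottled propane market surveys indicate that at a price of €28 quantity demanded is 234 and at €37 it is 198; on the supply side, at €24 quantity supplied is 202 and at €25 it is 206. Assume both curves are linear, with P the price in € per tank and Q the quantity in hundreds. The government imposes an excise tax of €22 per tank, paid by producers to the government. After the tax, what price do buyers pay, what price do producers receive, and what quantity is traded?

Demand slope: (198 − 234)/(37 − 28) = -4, so Qd = 346 − 4P.
Supply slope: (206 − 202)/(25 − 24) = 4, so Qs = 4P + 106.
Without the tax, 346 − 4P = 4P + 106 gives 8P = 240, so P* = €30 and Q* = 226.
With the tax collected from producers, supply shifts: Qs = 4(P − 22) + 106.
Solving gives Q = 182 with buyers paying €41 and producers receiving €19 (the €22 wedge).

Buyers pay €41; producers receive €19; quantity = 182.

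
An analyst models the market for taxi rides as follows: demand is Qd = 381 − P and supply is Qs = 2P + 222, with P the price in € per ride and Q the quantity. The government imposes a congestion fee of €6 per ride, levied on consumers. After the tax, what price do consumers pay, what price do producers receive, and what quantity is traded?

Consumers pay €57; producers receive €51; quantity = 324.

Without the tax, 381 − P = 2P + 222 gives 3P = 159, so P* = €53 and Q* = 328.
With the tax collected from consumers, demand (in seller-price terms) shifts: Qd = 381 − (P + 6).
New equilibrium: consumers pay €57, producers receive €51, Q = 324. (Wedge: Pb − Ps = 6.)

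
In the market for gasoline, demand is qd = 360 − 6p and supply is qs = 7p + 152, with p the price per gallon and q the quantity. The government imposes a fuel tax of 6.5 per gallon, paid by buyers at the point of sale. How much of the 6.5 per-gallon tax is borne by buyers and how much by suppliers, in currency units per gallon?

Without the tax, 360 − 6p = 7p + 152 gives 13p = 208, so p* = 16 and q* = 264.
With the tax collected from buyers, demand (in seller-price terms) shifts: qd = 360 − 6(p + 6.5).
New equilibrium: buyers pay 19.5, suppliers receive 13, q = 243. (Wedge: pb − ps = 6.5.)
Burden on buyers: 3.5; on suppliers: 3. (They sum to 6.5.)
The less price-elastic side of the market bears the larger share of a per-unit tax.

Buyers bear 3.5 per gallon; suppliers bear 3 per gallon.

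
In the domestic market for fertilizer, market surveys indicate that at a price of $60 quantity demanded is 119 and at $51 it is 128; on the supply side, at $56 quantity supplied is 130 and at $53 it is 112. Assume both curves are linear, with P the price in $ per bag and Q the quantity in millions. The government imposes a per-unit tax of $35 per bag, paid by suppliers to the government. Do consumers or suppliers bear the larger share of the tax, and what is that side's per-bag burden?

Consumers bear the larger share: $30 per bag.

Demand slope: (128 − 119)/(51 − 60) = -1, so Qd = 179 − P.
Supply slope: (112 − 130)/(53 − 56) = 6, so Qs = 6P − 206.
Without the tax, 179 − P = 6P − 206 gives 7P = 385, so P* = $55 and Q* = 124.
With the tax collected from suppliers, supply shifts: Qs = 6(P − 35) − 206.
New equilibrium: consumers pay $85, suppliers receive $50, Q = 94. (Wedge: Pb − Ps = 35.)
Per-bag burden: consumers $30, suppliers $5.
Consumers take the larger share because demand is less price-elastic here (demand slope 1 vs supply slope 6).
The less price-elastic side of the market bears the larger share of a per-unit tax.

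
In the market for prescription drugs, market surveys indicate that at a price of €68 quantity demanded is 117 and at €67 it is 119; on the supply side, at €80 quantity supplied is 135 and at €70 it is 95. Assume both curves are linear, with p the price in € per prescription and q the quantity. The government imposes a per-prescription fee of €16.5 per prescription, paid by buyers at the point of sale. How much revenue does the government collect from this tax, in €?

Tax revenue = €1402.5.

Demand slope: (119 − 117)/(67 − 68) = -2, so qd = 253 − 2p.
Supply slope: (95 − 135)/(70 − 80) = 4, so qs = 4p − 185.
Without the tax, 253 − 2p = 4p − 185 gives 6p = 438, so p* = €73 and q* = 107.
With the tax collected from buyers, demand (in seller-price terms) shifts: qd = 253 − 2(p + 16.5).
New equilibrium: buyers pay €84, sellers receive €67.5, q = 85. (Wedge: pb − ps = 16.5.)
Revenue = t · Q = 16.5 · 85 = €1402.5.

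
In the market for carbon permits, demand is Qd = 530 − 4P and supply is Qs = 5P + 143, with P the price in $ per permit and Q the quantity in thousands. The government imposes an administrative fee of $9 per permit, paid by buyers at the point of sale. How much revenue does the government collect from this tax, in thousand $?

Before the tax: set 530 − 4P = 5P + 143 → P* = $43, Q* = 358.
With the tax collected from buyers, demand (in seller-price terms) shifts: Qd = 530 − 4(P + 9).
Solving gives Q = 338 with buyers paying $48 and sellers receiving $39 (the $9 wedge).
Revenue = t · Q = 9 · 338 = $3042.

Tax revenue = $3042 thousand.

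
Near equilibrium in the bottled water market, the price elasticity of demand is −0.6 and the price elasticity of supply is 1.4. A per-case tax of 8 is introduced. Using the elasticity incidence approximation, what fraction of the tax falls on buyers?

Incidence ratio: buyers' share ≈ εs / (εs + |εd|) = 1.4 / (1.4 + 0.6) = 0.7.
Supply is the more elastic side, so buyers bear the larger share.

Buyers' share ≈ 0.7.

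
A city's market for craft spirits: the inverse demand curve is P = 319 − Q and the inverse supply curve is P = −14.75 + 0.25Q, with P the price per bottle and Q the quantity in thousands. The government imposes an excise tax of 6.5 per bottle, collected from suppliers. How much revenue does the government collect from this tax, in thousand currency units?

Tax revenue = 1701.7 thousand.

Rewrite in direct form: Qd = 319 − P and Qs = 4P + 59.
Before the tax: set 319 − P = 4P + 59 → P* = 52, Q* = 267.
With the tax collected from suppliers, supply shifts: Qs = 4(P − 6.5) + 59.
New equilibrium: buyers pay 57.2, suppliers receive 50.7, Q = 261.8. (Wedge: Pb − Ps = 6.5.)
Revenue = t · Q = 6.5 · 261.8 = 1701.7.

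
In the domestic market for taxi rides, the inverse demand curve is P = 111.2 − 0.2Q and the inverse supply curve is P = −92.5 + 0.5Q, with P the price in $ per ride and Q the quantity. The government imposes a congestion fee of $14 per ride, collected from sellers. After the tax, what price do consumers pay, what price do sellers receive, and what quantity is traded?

Inverting to Q(P) form: Qd = 556 − 5P; Qs = 2P + 185.
Before the tax: set 556 − 5P = 2P + 185 → P* = $53, Q* = 291.
With the tax collected from sellers, supply shifts: Qs = 2(P − 14) + 185.
New equilibrium: consumers pay $57, sellers receive $43, Q = 271. (Wedge: Pb − Ps = 14.)

Consumers pay $57; sellers receive $43; quantity = 271.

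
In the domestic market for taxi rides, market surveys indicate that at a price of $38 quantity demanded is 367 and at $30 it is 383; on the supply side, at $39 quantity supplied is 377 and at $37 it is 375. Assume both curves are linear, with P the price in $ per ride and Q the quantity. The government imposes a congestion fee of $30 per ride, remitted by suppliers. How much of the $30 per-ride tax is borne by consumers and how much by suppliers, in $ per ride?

Demand slope: (383 − 367)/(30 − 38) = -2, so Qd = 443 − 2P.
Supply slope: (375 − 377)/(37 − 39) = 1, so Qs = P + 338.
Before the tax: set 443 − 2P = P + 338 → P* = $35, Q* = 373.
With the tax collected from suppliers, supply shifts: Qs = (P − 30) + 338.
Solving gives Q = 353 with consumers paying $45 and suppliers receiving $15 (the $30 wedge).
Burden on consumers: $10; on suppliers: $20. (They sum to $30.)
The less price-elastic side of the market bears the larger share of a per-unit tax.

Consumers bear $10 per ride; suppliers bear $20 per ride.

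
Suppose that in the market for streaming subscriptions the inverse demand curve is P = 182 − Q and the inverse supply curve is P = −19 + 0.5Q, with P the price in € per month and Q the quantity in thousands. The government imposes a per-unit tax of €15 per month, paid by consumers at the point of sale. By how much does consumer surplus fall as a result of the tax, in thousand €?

Rewrite in direct form: Qd = 182 − P and Qs = 2P + 38.
Without the tax, 182 − P = 2P + 38 gives 3P = 144, so P* = €48 and Q* = 134.
With the tax collected from consumers, demand (in seller-price terms) shifts: Qd = 182 − (P + 15).
Solving gives Q = 124 with consumers paying €58 and producers receiving €43 (the €15 wedge).
ΔCS is the trapezoid between Q = 124 and Q = 134 of height €10: ½ · (134 + 124) · 10 = €1290.

Consumer surplus falls by €1290 thousand.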